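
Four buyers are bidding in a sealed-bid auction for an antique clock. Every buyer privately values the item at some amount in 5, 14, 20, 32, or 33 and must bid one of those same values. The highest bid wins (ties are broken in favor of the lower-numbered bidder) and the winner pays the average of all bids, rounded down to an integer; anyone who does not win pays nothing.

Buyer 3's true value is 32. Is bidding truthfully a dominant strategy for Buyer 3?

Consider the case where Buyer 1 bids 5, Buyer 2 bids 5 and Buyer 4 bids 5.
Truthful bid 32: wins, pays 11, utility 32 - 11 = 21.
Bid 14 instead: wins, pays 7, utility 32 - 7 = 25.
Since 25 > 21, bidding 14 is strictly better here, so truthful bidding is not dominant.

No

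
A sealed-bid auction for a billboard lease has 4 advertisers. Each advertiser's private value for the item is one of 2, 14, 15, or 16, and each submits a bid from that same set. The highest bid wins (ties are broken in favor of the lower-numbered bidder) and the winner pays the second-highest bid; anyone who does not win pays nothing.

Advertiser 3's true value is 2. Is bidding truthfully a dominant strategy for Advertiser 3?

Yes

Check each profile of the others' bids and compare truth against every alternative bid.
Others bid (2, 2, 14): truth gives 0, best alternative gives -12.
Others bid (2, 2, 2): truth gives 0, best alternative gives 0.
Others bid (2, 2, 15): truth gives 0, best alternative gives 0.
Others bid (2, 2, 16): truth gives 0, best alternative gives 0.
Others bid (2, 14, 2): truth gives 0, best alternative gives 0.
Others bid (2, 14, 14): truth gives 0, best alternative gives 0.
(Remaining 58 profiles checked similarly; truth is weakly best in each.)
In every case the truthful bid is at least as good as any alternative, so it is a dominant strategy.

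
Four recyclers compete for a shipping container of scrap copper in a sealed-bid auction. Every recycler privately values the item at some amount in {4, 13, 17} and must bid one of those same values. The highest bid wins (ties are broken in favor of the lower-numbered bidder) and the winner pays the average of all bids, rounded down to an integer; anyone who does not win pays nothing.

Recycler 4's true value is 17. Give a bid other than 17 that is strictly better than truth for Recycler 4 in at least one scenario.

Suppose Recycler 1 bids 4, Recycler 2 bids 4 and Recycler 3 bids 4.
Bid 17: wins, pays 7, utility 17 - 7 = 10.
Bid 13: wins, pays 6, utility 17 - 6 = 11.
So bidding 13 beats truth here (11 > 10).

13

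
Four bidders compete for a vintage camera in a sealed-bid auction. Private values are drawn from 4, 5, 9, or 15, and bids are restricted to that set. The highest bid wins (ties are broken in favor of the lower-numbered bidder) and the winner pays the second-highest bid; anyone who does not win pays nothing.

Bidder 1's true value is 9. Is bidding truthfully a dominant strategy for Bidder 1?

Check each profile of the others' bids and compare truth against every alternative bid.
Others bid (4, 4, 4): truth gives 5, best alternative gives 5.
Others bid (4, 4, 5): truth gives 4, best alternative gives 4.
Others bid (4, 5, 4): truth gives 4, best alternative gives 4.
Others bid (4, 5, 5): truth gives 4, best alternative gives 4.
Others bid (5, 4, 4): truth gives 4, best alternative gives 4.
Others bid (5, 4, 5): truth gives 4, best alternative gives 4.
(Remaining 58 profiles checked similarly; truth is weakly best in each.)
In every case the truthful bid is at least as good as any alternative, so it is a dominant strategy.

Yes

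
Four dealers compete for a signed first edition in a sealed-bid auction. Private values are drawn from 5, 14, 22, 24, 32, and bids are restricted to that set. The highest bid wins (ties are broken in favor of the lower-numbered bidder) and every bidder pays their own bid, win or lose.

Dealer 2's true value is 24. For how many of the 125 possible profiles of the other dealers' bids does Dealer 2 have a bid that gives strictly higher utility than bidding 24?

Others bid (5, 5, 5): truth gives 0; bid 14 gives 10 > 0. Violating.
Others bid (5, 5, 14): truth gives 0; bid 14 gives 10 > 0. Violating.
Others bid (5, 5, 22): truth gives 0; bid 22 gives 2 > 0. Violating.
Others bid (5, 5, 32): truth gives -24; bid 5 gives -5 > -24. Violating.
Others bid (5, 5, 24): truth gives 0; no alternative beats it.
Others bid (5, 14, 24): truth gives 0; no alternative beats it.
(Checking all 125 profiles: 95 have a profitable deviation, 30 do not.)

95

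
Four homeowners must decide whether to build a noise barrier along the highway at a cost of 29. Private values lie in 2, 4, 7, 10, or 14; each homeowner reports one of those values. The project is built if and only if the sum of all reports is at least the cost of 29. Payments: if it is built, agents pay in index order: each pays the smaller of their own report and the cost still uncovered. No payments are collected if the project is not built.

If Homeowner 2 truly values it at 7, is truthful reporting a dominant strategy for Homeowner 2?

No

Consider the case where Homeowner 1 reports 2, Homeowner 3 reports 10 and Homeowner 4 reports 14.
Truthful report 7: project built, pays 7, utility 7 - 7 = 0.
Report 4 instead: project built, pays 4, utility 7 - 4 = 3.
Since 3 > 0, reporting 4 is strictly better here, so truthful reporting is not dominant.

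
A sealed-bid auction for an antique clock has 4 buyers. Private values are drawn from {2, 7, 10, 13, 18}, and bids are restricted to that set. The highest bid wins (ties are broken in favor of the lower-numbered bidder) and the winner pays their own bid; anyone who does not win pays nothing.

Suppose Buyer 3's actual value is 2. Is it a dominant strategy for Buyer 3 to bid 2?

Check each profile of the others' bids and compare truth against every alternative bid.
Others bid (2, 2, 2): truth gives 0, best alternative gives -5.
Others bid (2, 2, 7): truth gives 0, best alternative gives -5.
Others bid (2, 2, 10): truth gives 0, best alternative gives 0.
Others bid (2, 2, 13): truth gives 0, best alternative gives 0.
Others bid (2, 2, 18): truth gives 0, best alternative gives 0.
Others bid (2, 7, 2): truth gives 0, best alternative gives 0.
(Remaining 119 profiles checked similarly; truth is weakly best in each.)
In every case the truthful bid is at least as good as any alternative, so it is a dominant strategy.

Yes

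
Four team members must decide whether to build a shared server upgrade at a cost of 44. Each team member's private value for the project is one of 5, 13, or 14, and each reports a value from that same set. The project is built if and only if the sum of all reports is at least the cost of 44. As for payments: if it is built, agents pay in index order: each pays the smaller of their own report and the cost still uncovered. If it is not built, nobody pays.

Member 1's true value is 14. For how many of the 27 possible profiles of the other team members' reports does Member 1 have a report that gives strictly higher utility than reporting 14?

Others report (5, 13, 13): truth gives 0; report 13 gives 1 > 0. Violating.
Others report (5, 13, 14): truth gives 0; report 13 gives 1 > 0. Violating.
Others report (5, 14, 13): truth gives 0; report 13 gives 1 > 0. Violating.
Others report (5, 14, 14): truth gives 0; report 13 gives 1 > 0. Violating.
Others report (5, 5, 5): truth gives 0; no alternative beats it.
Others report (5, 5, 13): truth gives 0; no alternative beats it.
(Checking all 27 profiles: 20 have a profitable deviation, 7 do not.)

20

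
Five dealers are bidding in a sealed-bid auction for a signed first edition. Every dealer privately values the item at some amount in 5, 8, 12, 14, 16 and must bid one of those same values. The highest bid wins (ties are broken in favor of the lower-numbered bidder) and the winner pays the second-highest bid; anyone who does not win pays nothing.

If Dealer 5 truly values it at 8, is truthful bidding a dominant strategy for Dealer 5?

Check each profile of the others' bids and compare truth against every alternative bid.
Others bid (5, 5, 5, 5): truth gives 3, best alternative gives 3.
Others bid (5, 5, 5, 8): truth gives 0, best alternative gives 0.
Others bid (5, 5, 5, 12): truth gives 0, best alternative gives 0.
Others bid (5, 5, 5, 14): truth gives 0, best alternative gives 0.
Others bid (5, 5, 5, 16): truth gives 0, best alternative gives 0.
Others bid (5, 5, 8, 5): truth gives 0, best alternative gives 0.
(Remaining 619 profiles checked similarly; truth is weakly best in each.)
In every case the truthful bid is at least as good as any alternative, so it is a dominant strategy.

Yes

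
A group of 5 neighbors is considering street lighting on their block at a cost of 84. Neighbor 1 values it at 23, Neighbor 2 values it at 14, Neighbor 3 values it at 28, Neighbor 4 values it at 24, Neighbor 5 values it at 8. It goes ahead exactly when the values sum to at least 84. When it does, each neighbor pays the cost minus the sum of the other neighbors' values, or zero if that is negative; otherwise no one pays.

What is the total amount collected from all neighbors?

Total value 97 ≥ cost 84, so it is built.
Neighbor 1: others sum to 74; max(0, 84 - 74) = 10.
Neighbor 2: others sum to 83; max(0, 84 - 83) = 1.
Neighbor 3: others sum to 69; max(0, 84 - 69) = 15.
Neighbor 4: others sum to 73; max(0, 84 - 73) = 11.
Neighbor 5: others sum to 89; max(0, 84 - 89) = 0.
Total collected = 10 + 1 + 15 + 11 + 0 = 37.

37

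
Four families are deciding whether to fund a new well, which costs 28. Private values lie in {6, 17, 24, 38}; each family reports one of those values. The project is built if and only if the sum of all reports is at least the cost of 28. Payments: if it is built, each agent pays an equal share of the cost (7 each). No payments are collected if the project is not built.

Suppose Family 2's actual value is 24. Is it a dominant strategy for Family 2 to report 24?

Yes

Check each profile of the others' reports and compare truth against every alternative report.
Others report (6, 6, 6): truth gives 17, best alternative gives 17.
Others report (6, 6, 17): truth gives 17, best alternative gives 17.
Others report (6, 6, 24): truth gives 17, best alternative gives 17.
Others report (6, 6, 38): truth gives 17, best alternative gives 17.
Others report (6, 17, 6): truth gives 17, best alternative gives 17.
Others report (6, 17, 17): truth gives 17, best alternative gives 17.
(Remaining 58 profiles checked similarly; truth is weakly best in each.)
In every case the truthful report is at least as good as any alternative, so it is a dominant strategy.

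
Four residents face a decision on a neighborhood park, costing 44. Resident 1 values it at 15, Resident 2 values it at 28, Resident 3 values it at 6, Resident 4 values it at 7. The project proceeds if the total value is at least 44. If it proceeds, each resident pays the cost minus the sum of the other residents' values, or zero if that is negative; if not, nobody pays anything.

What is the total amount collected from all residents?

Total value 56 ≥ cost 44, so it is built.
Resident 1: others sum to 41; max(0, 44 - 41) = 3.
Resident 2: others sum to 28; max(0, 44 - 28) = 16.
Resident 3: others sum to 50; max(0, 44 - 50) = 0.
Resident 4: others sum to 49; max(0, 44 - 49) = 0.
Total collected = 3 + 16 + 0 + 0 = 19.

19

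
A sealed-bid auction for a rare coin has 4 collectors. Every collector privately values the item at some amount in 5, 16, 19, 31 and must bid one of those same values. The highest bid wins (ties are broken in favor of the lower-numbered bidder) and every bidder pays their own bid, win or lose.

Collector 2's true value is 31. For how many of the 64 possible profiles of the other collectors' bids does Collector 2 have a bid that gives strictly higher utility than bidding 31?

Others bid (5, 5, 5): truth gives 0; bid 16 gives 15 > 0. Violating.
Others bid (5, 5, 16): truth gives 0; bid 16 gives 15 > 0. Violating.
Others bid (5, 5, 19): truth gives 0; bid 19 gives 12 > 0. Violating.
Others bid (5, 16, 5): truth gives 0; bid 16 gives 15 > 0. Violating.
Others bid (5, 5, 31): truth gives 0; no alternative beats it.
Others bid (5, 16, 31): truth gives 0; no alternative beats it.
(Checking all 64 profiles: 34 have a profitable deviation, 30 do not.)

34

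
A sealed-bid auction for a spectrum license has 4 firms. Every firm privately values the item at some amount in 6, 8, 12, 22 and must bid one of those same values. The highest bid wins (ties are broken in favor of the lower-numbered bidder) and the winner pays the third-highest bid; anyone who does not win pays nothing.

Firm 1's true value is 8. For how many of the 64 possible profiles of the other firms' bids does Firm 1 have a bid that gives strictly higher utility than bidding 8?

6

Others bid (6, 6, 12): truth gives 0; bid 12 gives 2 > 0. Violating.
Others bid (6, 6, 22): truth gives 0; bid 22 gives 2 > 0. Violating.
Others bid (6, 12, 6): truth gives 0; bid 12 gives 2 > 0. Violating.
Others bid (6, 22, 6): truth gives 0; bid 22 gives 2 > 0. Violating.
Others bid (6, 6, 6): truth gives 2; no alternative beats it.
Others bid (6, 6, 8): truth gives 2; no alternative beats it.
(Checking all 64 profiles: 6 have a profitable deviation, 58 do not.)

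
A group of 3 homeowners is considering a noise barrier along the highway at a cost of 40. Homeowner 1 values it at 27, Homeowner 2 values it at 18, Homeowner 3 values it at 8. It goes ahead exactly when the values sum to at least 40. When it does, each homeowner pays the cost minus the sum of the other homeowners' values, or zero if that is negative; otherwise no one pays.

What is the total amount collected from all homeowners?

Total value 53 ≥ cost 40, so it is built.
Homeowner 1: others sum to 26; max(0, 40 - 26) = 14.
Homeowner 2: others sum to 35; max(0, 40 - 35) = 5.
Homeowner 3: others sum to 45; max(0, 40 - 45) = 0.
Total collected = 14 + 5 + 0 = 19.

19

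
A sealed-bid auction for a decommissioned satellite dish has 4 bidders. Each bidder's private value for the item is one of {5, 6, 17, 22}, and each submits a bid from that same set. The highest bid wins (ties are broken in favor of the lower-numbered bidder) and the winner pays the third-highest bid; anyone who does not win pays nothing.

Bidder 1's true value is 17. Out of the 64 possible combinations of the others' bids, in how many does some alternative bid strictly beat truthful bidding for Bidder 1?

Others bid (5, 5, 22): truth gives 0; bid 22 gives 12 > 0. Violating.
Others bid (5, 6, 22): truth gives 0; bid 22 gives 11 > 0. Violating.
Others bid (5, 22, 5): truth gives 0; bid 22 gives 12 > 0. Violating.
Others bid (5, 22, 6): truth gives 0; bid 22 gives 11 > 0. Violating.
Others bid (5, 5, 5): truth gives 12; no alternative beats it.
Others bid (5, 5, 6): truth gives 12; no alternative beats it.
(Checking all 64 profiles: 12 have a profitable deviation, 52 do not.)

12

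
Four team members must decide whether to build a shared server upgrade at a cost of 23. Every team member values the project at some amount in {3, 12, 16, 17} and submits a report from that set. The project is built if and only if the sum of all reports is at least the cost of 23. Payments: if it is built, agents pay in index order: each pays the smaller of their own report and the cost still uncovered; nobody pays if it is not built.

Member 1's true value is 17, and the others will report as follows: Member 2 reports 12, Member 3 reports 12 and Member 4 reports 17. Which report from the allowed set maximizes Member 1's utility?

Report 3: project built, pays 3, utility 17 - 3 = 14.
Report 12: project built, pays 12, utility 17 - 12 = 5.
Report 16: project built, pays 16, utility 17 - 16 = 1.
Report 17: project built, pays 17, utility 17 - 17 = 0.
The best choice is 3 with utility 14.

3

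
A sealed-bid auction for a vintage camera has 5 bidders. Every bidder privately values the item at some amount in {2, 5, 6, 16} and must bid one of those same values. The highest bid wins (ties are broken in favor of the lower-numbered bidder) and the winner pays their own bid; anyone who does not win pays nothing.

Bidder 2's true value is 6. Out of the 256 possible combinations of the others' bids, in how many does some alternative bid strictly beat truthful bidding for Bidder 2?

8

Others bid (2, 2, 2, 2): truth gives 0; bid 5 gives 1 > 0. Violating.
Others bid (2, 2, 2, 5): truth gives 0; bid 5 gives 1 > 0. Violating.
Others bid (2, 2, 5, 2): truth gives 0; bid 5 gives 1 > 0. Violating.
Others bid (2, 2, 5, 5): truth gives 0; bid 5 gives 1 > 0. Violating.
Others bid (2, 2, 2, 6): truth gives 0; no alternative beats it.
Others bid (2, 2, 2, 16): truth gives 0; no alternative beats it.
(Checking all 256 profiles: 8 have a profitable deviation, 248 do not.)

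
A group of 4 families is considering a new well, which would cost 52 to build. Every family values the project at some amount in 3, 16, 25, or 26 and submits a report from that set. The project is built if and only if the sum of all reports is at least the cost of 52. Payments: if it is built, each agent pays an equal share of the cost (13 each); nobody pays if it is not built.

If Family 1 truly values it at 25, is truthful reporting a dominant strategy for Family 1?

Check each profile of the others' reports and compare truth against every alternative report.
Others report (3, 3, 25): truth gives 12, best alternative gives 12.
Others report (3, 3, 26): truth gives 12, best alternative gives 12.
Others report (3, 16, 16): truth gives 12, best alternative gives 12.
Others report (3, 16, 25): truth gives 12, best alternative gives 12.
Others report (3, 16, 26): truth gives 12, best alternative gives 12.
Others report (3, 25, 3): truth gives 12, best alternative gives 12.
(Remaining 58 profiles checked similarly; truth is weakly best in each.)
In every case the truthful report is at least as good as any alternative, so it is a dominant strategy.

Yes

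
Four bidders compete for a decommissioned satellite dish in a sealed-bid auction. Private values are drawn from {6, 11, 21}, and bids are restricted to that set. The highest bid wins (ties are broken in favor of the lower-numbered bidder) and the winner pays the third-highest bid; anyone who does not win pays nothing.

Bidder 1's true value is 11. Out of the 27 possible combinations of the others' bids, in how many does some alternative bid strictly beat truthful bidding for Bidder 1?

3

Others bid (6, 6, 21): truth gives 0; bid 21 gives 5 > 0. Violating.
Others bid (6, 21, 6): truth gives 0; bid 21 gives 5 > 0. Violating.
Others bid (21, 6, 6): truth gives 0; bid 21 gives 5 > 0. Violating.
Others bid (6, 6, 6): truth gives 5; no alternative beats it.
Others bid (6, 6, 11): truth gives 5; no alternative beats it.
(Checking all 27 profiles: 3 have a profitable deviation, 24 do not.)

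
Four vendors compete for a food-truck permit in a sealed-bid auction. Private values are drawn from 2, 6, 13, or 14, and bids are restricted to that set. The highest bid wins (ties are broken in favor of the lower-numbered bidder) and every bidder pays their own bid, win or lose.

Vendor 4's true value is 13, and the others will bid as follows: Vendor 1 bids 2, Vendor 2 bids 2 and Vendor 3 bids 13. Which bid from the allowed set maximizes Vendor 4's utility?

Bid 2: loses but pays 2, utility -2.
Bid 6: loses but pays 6, utility -6.
Bid 13: loses but pays 13, utility -13.
Bid 14: wins, pays 14, utility 13 - 14 = -1.
The best choice is 14 with utility -1.

14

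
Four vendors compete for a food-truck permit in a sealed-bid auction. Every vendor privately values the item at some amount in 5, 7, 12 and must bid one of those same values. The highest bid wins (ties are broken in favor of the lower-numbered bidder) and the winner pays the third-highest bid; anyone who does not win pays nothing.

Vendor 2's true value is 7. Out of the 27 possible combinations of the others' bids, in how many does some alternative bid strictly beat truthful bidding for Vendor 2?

3

Others bid (5, 5, 12): truth gives 0; bid 12 gives 2 > 0. Violating.
Others bid (5, 12, 5): truth gives 0; bid 12 gives 2 > 0. Violating.
Others bid (7, 5, 5): truth gives 0; bid 12 gives 2 > 0. Violating.
Others bid (5, 5, 5): truth gives 2; no alternative beats it.
Others bid (5, 5, 7): truth gives 2; no alternative beats it.
(Checking all 27 profiles: 3 have a profitable deviation, 24 do not.)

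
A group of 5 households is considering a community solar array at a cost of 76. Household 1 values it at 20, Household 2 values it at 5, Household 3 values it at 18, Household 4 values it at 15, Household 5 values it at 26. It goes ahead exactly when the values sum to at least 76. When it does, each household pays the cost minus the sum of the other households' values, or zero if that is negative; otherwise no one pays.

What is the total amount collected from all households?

Total value 84 ≥ cost 76, so it is built.
Household 1: others sum to 64; max(0, 76 - 64) = 12.
Household 2: others sum to 79; max(0, 76 - 79) = 0.
Household 3: others sum to 66; max(0, 76 - 66) = 10.
Household 4: others sum to 69; max(0, 76 - 69) = 7.
Household 5: others sum to 58; max(0, 76 - 58) = 18.
Total collected = 12 + 0 + 10 + 7 + 18 = 47.

47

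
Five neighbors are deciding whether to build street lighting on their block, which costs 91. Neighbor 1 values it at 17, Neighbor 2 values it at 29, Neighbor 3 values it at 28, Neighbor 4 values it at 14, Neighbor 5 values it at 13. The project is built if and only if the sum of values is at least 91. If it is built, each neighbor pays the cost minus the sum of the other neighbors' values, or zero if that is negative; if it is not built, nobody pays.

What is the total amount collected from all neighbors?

Total value 101 ≥ cost 91, so it is built.
Neighbor 1: others sum to 84; max(0, 91 - 84) = 7.
Neighbor 2: others sum to 72; max(0, 91 - 72) = 19.
Neighbor 3: others sum to 73; max(0, 91 - 73) = 18.
Neighbor 4: others sum to 87; max(0, 91 - 87) = 4.
Neighbor 5: others sum to 88; max(0, 91 - 88) = 3.
Total collected = 7 + 19 + 18 + 4 + 3 = 51.

51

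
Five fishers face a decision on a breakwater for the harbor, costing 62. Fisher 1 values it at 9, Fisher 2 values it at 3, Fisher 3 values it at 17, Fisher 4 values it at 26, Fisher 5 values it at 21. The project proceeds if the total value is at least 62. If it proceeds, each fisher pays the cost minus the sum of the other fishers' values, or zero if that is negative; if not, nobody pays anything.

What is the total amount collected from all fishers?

Total value 76 ≥ cost 62, so it is built.
Fisher 1: others sum to 67; max(0, 62 - 67) = 0.
Fisher 2: others sum to 73; max(0, 62 - 73) = 0.
Fisher 3: others sum to 59; max(0, 62 - 59) = 3.
Fisher 4: others sum to 50; max(0, 62 - 50) = 12.
Fisher 5: others sum to 55; max(0, 62 - 55) = 7.
Total collected = 0 + 0 + 3 + 12 + 7 = 22.

22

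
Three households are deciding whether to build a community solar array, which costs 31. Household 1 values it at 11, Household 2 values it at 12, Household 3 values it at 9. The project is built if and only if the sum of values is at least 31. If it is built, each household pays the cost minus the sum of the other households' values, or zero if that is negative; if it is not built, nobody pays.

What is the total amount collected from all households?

29

Total value 32 ≥ cost 31, so it is built.
Household 1: others sum to 21; max(0, 31 - 21) = 10.
Household 2: others sum to 20; max(0, 31 - 20) = 11.
Household 3: others sum to 23; max(0, 31 - 23) = 8.
Total collected = 10 + 11 + 8 = 29.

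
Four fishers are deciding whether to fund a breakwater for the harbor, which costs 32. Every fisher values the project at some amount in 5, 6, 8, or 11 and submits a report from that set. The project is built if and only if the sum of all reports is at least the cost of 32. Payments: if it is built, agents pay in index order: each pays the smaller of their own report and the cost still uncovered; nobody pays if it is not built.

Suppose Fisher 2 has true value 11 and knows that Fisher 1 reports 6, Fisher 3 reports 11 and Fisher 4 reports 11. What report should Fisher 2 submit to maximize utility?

Report 5: project built, pays 5, utility 11 - 5 = 6.
Report 6: project built, pays 6, utility 11 - 6 = 5.
Report 8: project built, pays 8, utility 11 - 8 = 3.
Report 11: project built, pays 11, utility 11 - 11 = 0.
The best choice is 5 with utility 6.

5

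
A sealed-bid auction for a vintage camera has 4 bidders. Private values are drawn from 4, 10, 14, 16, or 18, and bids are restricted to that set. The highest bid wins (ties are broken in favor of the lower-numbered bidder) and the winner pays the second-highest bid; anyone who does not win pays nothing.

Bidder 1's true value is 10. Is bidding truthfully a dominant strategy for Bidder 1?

Yes

Check each profile of the others' bids and compare truth against every alternative bid.
Others bid (4, 4, 4): truth gives 6, best alternative gives 6.
Others bid (4, 4, 10): truth gives 0, best alternative gives 0.
Others bid (4, 4, 14): truth gives 0, best alternative gives 0.
Others bid (4, 4, 16): truth gives 0, best alternative gives 0.
Others bid (4, 4, 18): truth gives 0, best alternative gives 0.
Others bid (4, 10, 4): truth gives 0, best alternative gives 0.
(Remaining 119 profiles checked similarly; truth is weakly best in each.)
In every case the truthful bid is at least as good as any alternative, so it is a dominant strategy.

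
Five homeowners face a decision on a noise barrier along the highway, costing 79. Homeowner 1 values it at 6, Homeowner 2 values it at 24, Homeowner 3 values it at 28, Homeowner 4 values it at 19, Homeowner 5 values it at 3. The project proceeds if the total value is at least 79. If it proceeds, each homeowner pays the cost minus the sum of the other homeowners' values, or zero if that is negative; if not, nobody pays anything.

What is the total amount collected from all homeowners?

75

Total value 80 ≥ cost 79, so it is built.
Homeowner 1: others sum to 74; max(0, 79 - 74) = 5.
Homeowner 2: others sum to 56; max(0, 79 - 56) = 23.
Homeowner 3: others sum to 52; max(0, 79 - 52) = 27.
Homeowner 4: others sum to 61; max(0, 79 - 61) = 18.
Homeowner 5: others sum to 77; max(0, 79 - 77) = 2.
Total collected = 5 + 23 + 27 + 18 + 2 = 75.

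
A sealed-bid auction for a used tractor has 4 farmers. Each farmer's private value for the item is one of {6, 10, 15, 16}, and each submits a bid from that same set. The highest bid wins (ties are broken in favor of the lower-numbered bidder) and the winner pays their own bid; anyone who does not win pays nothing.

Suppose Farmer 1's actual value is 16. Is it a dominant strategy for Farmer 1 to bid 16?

No

Consider the case where Farmer 2 bids 6, Farmer 3 bids 6 and Farmer 4 bids 6.
Truthful bid 16: wins, pays 16, utility 16 - 16 = 0.
Bid 6 instead: wins, pays 6, utility 16 - 6 = 10.
Since 10 > 0, bidding 6 is strictly better here, so truthful bidding is not dominant.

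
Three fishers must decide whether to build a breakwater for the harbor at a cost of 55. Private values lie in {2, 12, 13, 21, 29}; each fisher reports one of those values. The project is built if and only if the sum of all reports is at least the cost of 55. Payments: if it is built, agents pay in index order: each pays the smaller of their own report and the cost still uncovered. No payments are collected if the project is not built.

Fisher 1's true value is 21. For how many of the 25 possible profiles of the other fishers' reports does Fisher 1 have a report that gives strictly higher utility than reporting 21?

6

Others report (13, 29): truth gives 0; report 13 gives 8 > 0. Violating.
Others report (21, 21): truth gives 0; report 13 gives 8 > 0. Violating.
Others report (21, 29): truth gives 0; report 12 gives 9 > 0. Violating.
Others report (29, 13): truth gives 0; report 13 gives 8 > 0. Violating.
Others report (2, 2): truth gives 0; no alternative beats it.
Others report (2, 12): truth gives 0; no alternative beats it.
(Checking all 25 profiles: 6 have a profitable deviation, 19 do not.)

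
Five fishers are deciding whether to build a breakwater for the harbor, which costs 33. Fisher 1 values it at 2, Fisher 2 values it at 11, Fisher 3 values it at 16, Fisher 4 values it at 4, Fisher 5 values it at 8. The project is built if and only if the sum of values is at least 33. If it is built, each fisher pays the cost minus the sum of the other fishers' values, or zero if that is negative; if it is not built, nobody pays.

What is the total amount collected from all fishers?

11

Total value 41 ≥ cost 33, so it is built.
Fisher 1: others sum to 39; max(0, 33 - 39) = 0.
Fisher 2: others sum to 30; max(0, 33 - 30) = 3.
Fisher 3: others sum to 25; max(0, 33 - 25) = 8.
Fisher 4: others sum to 37; max(0, 33 - 37) = 0.
Fisher 5: others sum to 33; max(0, 33 - 33) = 0.
Total collected = 0 + 3 + 8 + 0 + 0 = 11.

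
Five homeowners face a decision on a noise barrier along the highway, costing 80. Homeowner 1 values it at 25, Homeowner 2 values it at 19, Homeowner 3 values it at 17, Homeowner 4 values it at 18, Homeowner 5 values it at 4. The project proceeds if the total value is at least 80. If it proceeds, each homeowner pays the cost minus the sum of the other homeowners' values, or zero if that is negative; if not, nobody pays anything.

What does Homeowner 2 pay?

16

Total value 83 ≥ cost 80, so the project is built.
The other homeowners' values sum to 64.
Cost minus that sum is 80 - 64 = 16.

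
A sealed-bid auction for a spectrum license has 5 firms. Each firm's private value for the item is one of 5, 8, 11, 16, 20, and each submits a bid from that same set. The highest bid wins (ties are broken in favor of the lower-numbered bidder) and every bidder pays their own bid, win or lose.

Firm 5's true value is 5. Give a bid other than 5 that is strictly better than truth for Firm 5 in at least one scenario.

8

Suppose Firm 1 bids 5, Firm 2 bids 5, Firm 3 bids 5 and Firm 4 bids 5.
Bid 5: loses but pays 5, utility -5.
Bid 8: wins, pays 8, utility 5 - 8 = -3.
So bidding 8 beats truth here (-3 > -5).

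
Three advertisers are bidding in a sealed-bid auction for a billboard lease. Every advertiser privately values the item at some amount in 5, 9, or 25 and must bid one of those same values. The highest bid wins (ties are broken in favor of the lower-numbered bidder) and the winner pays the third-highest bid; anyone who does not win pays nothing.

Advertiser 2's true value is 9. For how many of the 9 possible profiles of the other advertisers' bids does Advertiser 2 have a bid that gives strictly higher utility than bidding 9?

Others bid (5, 25): truth gives 0; bid 25 gives 4 > 0. Violating.
Others bid (9, 5): truth gives 0; bid 25 gives 4 > 0. Violating.
Others bid (5, 5): truth gives 4; no alternative beats it.
Others bid (5, 9): truth gives 4; no alternative beats it.
(Checking all 9 profiles: 2 have a profitable deviation, 7 do not.)

2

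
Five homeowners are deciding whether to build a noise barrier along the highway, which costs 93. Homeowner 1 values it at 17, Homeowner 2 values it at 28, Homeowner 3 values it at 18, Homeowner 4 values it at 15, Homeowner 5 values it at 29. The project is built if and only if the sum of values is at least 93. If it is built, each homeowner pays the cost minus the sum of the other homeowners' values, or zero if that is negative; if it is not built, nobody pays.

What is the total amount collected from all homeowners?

Total value 107 ≥ cost 93, so it is built.
Homeowner 1: others sum to 90; max(0, 93 - 90) = 3.
Homeowner 2: others sum to 79; max(0, 93 - 79) = 14.
Homeowner 3: others sum to 89; max(0, 93 - 89) = 4.
Homeowner 4: others sum to 92; max(0, 93 - 92) = 1.
Homeowner 5: others sum to 78; max(0, 93 - 78) = 15.
Total collected = 3 + 14 + 4 + 1 + 15 = 37.

37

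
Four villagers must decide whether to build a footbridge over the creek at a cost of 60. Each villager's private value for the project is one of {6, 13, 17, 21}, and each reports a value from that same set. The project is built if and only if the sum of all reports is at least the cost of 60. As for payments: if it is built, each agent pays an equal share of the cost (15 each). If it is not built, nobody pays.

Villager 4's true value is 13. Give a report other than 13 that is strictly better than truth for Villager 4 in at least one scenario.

6

Suppose Villager 1 reports 6, Villager 2 reports 21 and Villager 3 reports 21.
Report 13: project built, pays 15, utility 13 - 15 = -2.
Report 6: project not built, utility 0.
So reporting 6 beats truth here (0 > -2).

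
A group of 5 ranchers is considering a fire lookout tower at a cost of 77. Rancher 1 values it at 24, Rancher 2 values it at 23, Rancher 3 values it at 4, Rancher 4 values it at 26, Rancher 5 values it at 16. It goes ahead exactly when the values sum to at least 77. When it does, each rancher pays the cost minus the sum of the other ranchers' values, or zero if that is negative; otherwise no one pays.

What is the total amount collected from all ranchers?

Total value 93 ≥ cost 77, so it is built.
Rancher 1: others sum to 69; max(0, 77 - 69) = 8.
Rancher 2: others sum to 70; max(0, 77 - 70) = 7.
Rancher 3: others sum to 89; max(0, 77 - 89) = 0.
Rancher 4: others sum to 67; max(0, 77 - 67) = 10.
Rancher 5: others sum to 77; max(0, 77 - 77) = 0.
Total collected = 8 + 7 + 0 + 10 + 0 = 25.

25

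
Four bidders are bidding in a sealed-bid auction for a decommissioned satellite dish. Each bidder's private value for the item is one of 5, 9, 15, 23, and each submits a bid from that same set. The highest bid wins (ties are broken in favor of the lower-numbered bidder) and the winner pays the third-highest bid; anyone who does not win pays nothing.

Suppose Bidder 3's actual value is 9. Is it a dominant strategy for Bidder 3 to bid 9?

Consider the case where Bidder 1 bids 5, Bidder 2 bids 5 and Bidder 4 bids 15.
Truthful bid 9: loses, pays 0, utility 0.
Bid 15 instead: wins, pays 5, utility 9 - 5 = 4.
Since 4 > 0, bidding 15 is strictly better here, so truthful bidding is not dominant.

No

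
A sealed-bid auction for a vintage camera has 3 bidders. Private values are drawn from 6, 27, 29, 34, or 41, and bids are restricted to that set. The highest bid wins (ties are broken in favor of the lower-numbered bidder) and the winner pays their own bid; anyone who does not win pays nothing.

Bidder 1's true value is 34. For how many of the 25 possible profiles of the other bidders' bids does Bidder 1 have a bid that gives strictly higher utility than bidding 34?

Others bid (6, 6): truth gives 0; bid 6 gives 28 > 0. Violating.
Others bid (6, 27): truth gives 0; bid 27 gives 7 > 0. Violating.
Others bid (6, 29): truth gives 0; bid 29 gives 5 > 0. Violating.
Others bid (27, 6): truth gives 0; bid 27 gives 7 > 0. Violating.
Others bid (6, 34): truth gives 0; no alternative beats it.
Others bid (6, 41): truth gives 0; no alternative beats it.
(Checking all 25 profiles: 9 have a profitable deviation, 16 do not.)

9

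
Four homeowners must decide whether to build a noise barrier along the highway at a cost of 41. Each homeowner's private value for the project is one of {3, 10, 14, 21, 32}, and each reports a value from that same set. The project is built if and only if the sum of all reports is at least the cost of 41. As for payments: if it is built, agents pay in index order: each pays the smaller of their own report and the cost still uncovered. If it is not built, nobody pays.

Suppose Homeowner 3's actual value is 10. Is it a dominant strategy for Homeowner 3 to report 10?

No

Consider the case where Homeowner 1 reports 3, Homeowner 2 reports 3 and Homeowner 4 reports 32.
Truthful report 10: project built, pays 10, utility 10 - 10 = 0.
Report 3 instead: project built, pays 3, utility 10 - 3 = 7.
Since 7 > 0, reporting 3 is strictly better here, so truthful reporting is not dominant.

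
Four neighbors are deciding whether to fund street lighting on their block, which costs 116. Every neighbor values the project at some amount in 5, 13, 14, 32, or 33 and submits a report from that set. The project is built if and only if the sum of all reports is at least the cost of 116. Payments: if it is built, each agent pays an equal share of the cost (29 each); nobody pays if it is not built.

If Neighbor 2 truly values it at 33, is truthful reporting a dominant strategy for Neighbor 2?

Check each profile of the others' reports and compare truth against every alternative report.
Others report (32, 32, 32): truth gives 4, best alternative gives 4.
Others report (32, 32, 33): truth gives 4, best alternative gives 4.
Others report (32, 33, 32): truth gives 4, best alternative gives 4.
Others report (32, 33, 33): truth gives 4, best alternative gives 4.
Others report (33, 32, 32): truth gives 4, best alternative gives 4.
Others report (33, 32, 33): truth gives 4, best alternative gives 4.
(Remaining 119 profiles checked similarly; truth is weakly best in each.)
In every case the truthful report is at least as good as any alternative, so it is a dominant strategy.

Yes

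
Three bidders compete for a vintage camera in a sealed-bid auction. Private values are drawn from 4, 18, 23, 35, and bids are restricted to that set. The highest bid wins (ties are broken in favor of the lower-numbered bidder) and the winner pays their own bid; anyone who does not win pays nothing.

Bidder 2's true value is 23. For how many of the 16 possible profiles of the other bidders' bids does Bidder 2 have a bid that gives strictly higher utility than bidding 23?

Others bid (4, 4): truth gives 0; bid 18 gives 5 > 0. Violating.
Others bid (4, 18): truth gives 0; bid 18 gives 5 > 0. Violating.
Others bid (4, 23): truth gives 0; no alternative beats it.
Others bid (4, 35): truth gives 0; no alternative beats it.
(Checking all 16 profiles: 2 have a profitable deviation, 14 do not.)

2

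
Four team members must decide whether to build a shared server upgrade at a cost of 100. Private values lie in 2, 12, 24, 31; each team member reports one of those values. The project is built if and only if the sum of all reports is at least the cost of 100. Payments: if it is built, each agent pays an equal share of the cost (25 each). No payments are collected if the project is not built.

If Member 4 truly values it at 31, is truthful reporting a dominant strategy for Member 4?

Check each profile of the others' reports and compare truth against every alternative report.
Others report (12, 31, 31): truth gives 6, best alternative gives 0.
Others report (24, 24, 24): truth gives 6, best alternative gives 0.
Others report (31, 12, 31): truth gives 6, best alternative gives 0.
Others report (31, 31, 12): truth gives 6, best alternative gives 0.
Others report (24, 24, 31): truth gives 6, best alternative gives 6.
Others report (24, 31, 24): truth gives 6, best alternative gives 6.
(Remaining 58 profiles checked similarly; truth is weakly best in each.)
In every case the truthful report is at least as good as any alternative, so it is a dominant strategy.

Yes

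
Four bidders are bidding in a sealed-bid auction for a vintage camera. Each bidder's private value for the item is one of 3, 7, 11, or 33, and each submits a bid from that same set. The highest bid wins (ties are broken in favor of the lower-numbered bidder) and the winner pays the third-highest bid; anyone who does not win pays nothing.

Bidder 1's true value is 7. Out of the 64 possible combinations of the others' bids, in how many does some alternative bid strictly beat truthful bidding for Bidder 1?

6

Others bid (3, 3, 11): truth gives 0; bid 11 gives 4 > 0. Violating.
Others bid (3, 3, 33): truth gives 0; bid 33 gives 4 > 0. Violating.
Others bid (3, 11, 3): truth gives 0; bid 11 gives 4 > 0. Violating.
Others bid (3, 33, 3): truth gives 0; bid 33 gives 4 > 0. Violating.
Others bid (3, 3, 3): truth gives 4; no alternative beats it.
Others bid (3, 3, 7): truth gives 4; no alternative beats it.
(Checking all 64 profiles: 6 have a profitable deviation, 58 do not.)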